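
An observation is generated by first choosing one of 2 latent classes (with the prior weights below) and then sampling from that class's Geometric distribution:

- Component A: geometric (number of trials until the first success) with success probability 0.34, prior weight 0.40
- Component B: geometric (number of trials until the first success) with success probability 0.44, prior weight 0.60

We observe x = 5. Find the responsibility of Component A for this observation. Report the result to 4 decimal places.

0.4985

P(component k | x) = π_k·f_k(x) / marginal(x), where marginal(x) = Σ_j π_j·f_j(x).
Component likelihoods at x = 5:
  L_A = 0.34·(1−0.34)^4 = 0.34·0.189747 = 0.0645141
  L_B = 0.44·(1−0.44)^4 = 0.44·0.098345 = 0.0432718
Prior × likelihood for each component:
  π_A·L_A = 0.40 × 0.0645141 = 0.0258056
  π_B·L_B = 0.60 × 0.0432718 = 0.0259631
Denominator: 0.0258056 + 0.0259631 = 0.0517687
Responsibility of Component A: 0.0258056 / 0.0517687 ≈ 0.4985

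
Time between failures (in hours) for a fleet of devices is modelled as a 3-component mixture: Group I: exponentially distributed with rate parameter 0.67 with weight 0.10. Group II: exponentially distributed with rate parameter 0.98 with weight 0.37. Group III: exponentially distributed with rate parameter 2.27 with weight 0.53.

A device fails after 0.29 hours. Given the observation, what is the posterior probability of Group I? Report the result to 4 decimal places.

Apply Bayes' rule: the posterior for each component is proportional to its prior times its likelihood at x.
Component likelihoods at x = 0.29 hours:
  f_I = 0.551685
  f_II = 0.737564
  f_III = 1.17525
Prior × likelihood for each component:
  π_I·f_I = 0.10 × 0.551685 = 0.0551685
  π_II·f_II = 0.37 × 0.737564 = 0.272899
  π_III·f_III = 0.53 × 1.17525 = 0.622882
Denominator: 0.0551685 + 0.272899 + 0.622882 = 0.950949
Responsibility of Group I: 0.0551685 / 0.950949 ≈ 0.0580

0.0580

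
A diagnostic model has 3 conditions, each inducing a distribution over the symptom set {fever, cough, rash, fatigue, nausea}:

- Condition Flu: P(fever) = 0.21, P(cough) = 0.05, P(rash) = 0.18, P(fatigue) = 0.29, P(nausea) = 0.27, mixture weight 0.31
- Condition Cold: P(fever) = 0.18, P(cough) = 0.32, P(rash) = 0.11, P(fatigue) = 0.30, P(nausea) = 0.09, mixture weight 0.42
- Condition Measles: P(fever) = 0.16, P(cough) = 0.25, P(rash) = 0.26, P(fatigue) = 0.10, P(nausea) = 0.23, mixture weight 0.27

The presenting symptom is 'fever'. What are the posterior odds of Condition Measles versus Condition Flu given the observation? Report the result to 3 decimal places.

0.664

Only the two components matter; the odds are (π_i f_i(x)) / (π_j f_j(x)).
Component likelihoods at x = 'fever':
  L_Flu = P(fever | comp) = 0.21
  L_Cold = P(fever | comp) = 0.18
  L_Measles = P(fever | comp) = 0.16
Posterior odds = (π_Measles·L_Measles) / (π_Flu·L_Flu) = (0.27·0.16) / (0.31·0.21) = 0.0432 / 0.0651 ≈ 0.664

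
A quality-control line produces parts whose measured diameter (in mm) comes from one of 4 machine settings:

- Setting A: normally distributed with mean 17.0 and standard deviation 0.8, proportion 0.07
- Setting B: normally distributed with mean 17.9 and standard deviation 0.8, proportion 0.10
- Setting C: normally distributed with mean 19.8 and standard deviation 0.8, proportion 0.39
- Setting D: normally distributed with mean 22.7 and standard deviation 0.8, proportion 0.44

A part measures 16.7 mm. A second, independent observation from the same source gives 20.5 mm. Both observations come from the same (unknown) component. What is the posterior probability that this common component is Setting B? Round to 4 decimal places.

0.5232

By Bayes' theorem, P(k | x) = π_k f_k(x) / Σ_j π_j f_j(x).
Since both observations come from the same component, the likelihood for component k is f_k(x₁)·f_k(x₂).
  f_A = [0.464819] × [3.47925e-05] = 1.61722e-05
  f_B = [0.161897] × [0.00253631] = 0.000410621
  f_C = [0.000273665] × [0.340069] = 9.30648e-05
  f_D = [3.0429e-13] × [0.011367] = 3.45885e-15
Weight by the priors:
  π_A·f_A = 0.07 × 1.61722e-05 = 1.13206e-06
  π_B·f_B = 0.10 × 0.000410621 = 4.10621e-05
  π_C·f_C = 0.39 × 9.30648e-05 = 3.62953e-05
  π_D·f_D = 0.44 × 3.45885e-15 = 1.52189e-15
Denominator: 1.13206e-06 + 4.10621e-05 + 3.62953e-05 + 1.52189e-15 = 7.84894e-05
P(Setting B | data) ≈ 0.5232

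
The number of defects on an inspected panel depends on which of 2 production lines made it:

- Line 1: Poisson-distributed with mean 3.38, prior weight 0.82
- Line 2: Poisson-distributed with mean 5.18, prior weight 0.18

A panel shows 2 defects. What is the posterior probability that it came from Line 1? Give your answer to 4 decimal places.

By Bayes' theorem, P(k | x) = P(Z=k) f_k(x) / Σ_j P(Z=j) f_j(x).
Evaluate each component's likelihood at the observed value:
  f_1 = e^(−3.38)·3.38^2/2! = 0.194486
  f_2 = e^(−5.18)·5.18^2/2! = 0.0755065
Multiply by the mixture weights:
  P(Z=1)·f_1 = 0.82 × 0.194486 = 0.159478
  P(Z=2)·f_2 = 0.18 × 0.0755065 = 0.0135912
Evidence: 0.159478 + 0.0135912 = 0.17307
P(Line 1 | 2 defects) = 0.159478 / 0.17307 ≈ 0.9215

0.9215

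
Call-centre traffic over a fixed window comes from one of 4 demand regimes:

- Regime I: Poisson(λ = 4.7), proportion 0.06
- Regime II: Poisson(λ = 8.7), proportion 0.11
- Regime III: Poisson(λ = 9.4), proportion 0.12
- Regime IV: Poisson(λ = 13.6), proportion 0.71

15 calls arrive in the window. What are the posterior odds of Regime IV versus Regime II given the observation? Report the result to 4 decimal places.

Posterior odds = (π_i f_i(x)) / (π_j f_j(x)); the normalising sum cancels.
Poisson probabilities:
  L_I = e^(−4.7)·4.7^15/15! = 8.39043e-05
  L_II = e^(−8.7)·8.7^15/15! = 0.0157735
  L_III = e^(−9.4)·9.4^15/15! = 0.0250063
  L_IV = e^(−13.6)·13.6^15/15! = 0.0955386
Posterior odds = (π_IV·L_IV) / (π_II·L_II) = (0.71·0.0955386) / (0.11·0.0157735) = 0.0678324 / 0.00173508 ≈ 39.0947

39.0947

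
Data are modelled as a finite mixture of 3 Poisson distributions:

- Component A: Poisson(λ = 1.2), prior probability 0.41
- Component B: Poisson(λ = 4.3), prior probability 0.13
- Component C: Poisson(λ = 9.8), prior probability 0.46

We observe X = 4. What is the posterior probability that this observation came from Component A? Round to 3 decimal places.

0.234

Posterior ∝ prior × likelihood, so P(k | x) ∝ π_k f_k(x); normalise over all components.
Component likelihoods at x = 4:
  p_A = 0.0260232
  p_B = 0.193284
  p_C = 0.0213112
Multiply by the mixture weights:
  π_A·p_A = 0.41 × 0.0260232 = 0.0106695
  π_B·p_B = 0.13 × 0.193284 = 0.0251269
  π_C·p_C = 0.46 × 0.0213112 = 0.00980313
Sum: 0.0106695 + 0.0251269 + 0.00980313 = 0.0455996
P(Component A | x) ≈ 0.234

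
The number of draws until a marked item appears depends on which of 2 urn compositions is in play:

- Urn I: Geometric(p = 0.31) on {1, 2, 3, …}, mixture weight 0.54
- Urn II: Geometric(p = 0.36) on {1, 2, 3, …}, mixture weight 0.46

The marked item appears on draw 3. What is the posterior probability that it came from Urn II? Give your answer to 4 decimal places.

Apply Bayes' rule: the posterior for each component is proportional to its prior times its likelihood at x.
Component likelihoods at x = 3:
  p_I = 0.147591
  p_II = 0.147456
Multiply by the mixture weights:
  P(Z=I)·p_I = 0.54 × 0.147591 = 0.0796991
  P(Z=II)·p_II = 0.46 × 0.147456 = 0.0678298
Normaliser: 0.0796991 + 0.0678298 = 0.147529
P(Urn II | the observation) = 0.0678298 / 0.147529 ≈ 0.4598

0.4598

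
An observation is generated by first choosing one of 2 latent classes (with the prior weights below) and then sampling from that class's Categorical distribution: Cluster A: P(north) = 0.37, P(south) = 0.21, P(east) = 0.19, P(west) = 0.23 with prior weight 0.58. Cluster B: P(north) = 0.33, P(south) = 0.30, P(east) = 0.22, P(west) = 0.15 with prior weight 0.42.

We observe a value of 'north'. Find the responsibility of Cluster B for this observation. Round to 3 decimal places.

0.392

The responsibility of component k is π_k f_k(x) divided by Σ_j π_j f_j(x).
Component likelihoods at x = 'north':
  f_A = 0.37
  f_B = 0.33
Weight by the priors:
  π_A·f_A = 0.58 × 0.37 = 0.2146
  π_B·f_B = 0.42 × 0.33 = 0.1386
Evidence: 0.2146 + 0.1386 = 0.3532
P(Cluster B | data) ≈ 0.392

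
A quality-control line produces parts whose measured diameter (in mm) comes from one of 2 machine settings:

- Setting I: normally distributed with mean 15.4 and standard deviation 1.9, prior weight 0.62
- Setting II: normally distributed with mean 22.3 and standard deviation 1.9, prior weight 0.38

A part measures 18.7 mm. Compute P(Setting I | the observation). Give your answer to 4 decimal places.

0.6849

P(component k | x) = w_k·f_k(x) / marginal(x), where marginal(x) = Σ_j w_j·f_j(x).
Evaluate each component's likelihood at the observed value:
  p_I = 0.0464628
  p_II = 0.0348812
Multiply by the mixture weights:
  w_I·p_I = 0.62 × 0.0464628 = 0.028807
  w_II·p_II = 0.38 × 0.0348812 = 0.0132549
Marginal: 0.028807 + 0.0132549 = 0.0420618
P(Setting I | x) = 0.028807 / 0.0420618 ≈ 0.6849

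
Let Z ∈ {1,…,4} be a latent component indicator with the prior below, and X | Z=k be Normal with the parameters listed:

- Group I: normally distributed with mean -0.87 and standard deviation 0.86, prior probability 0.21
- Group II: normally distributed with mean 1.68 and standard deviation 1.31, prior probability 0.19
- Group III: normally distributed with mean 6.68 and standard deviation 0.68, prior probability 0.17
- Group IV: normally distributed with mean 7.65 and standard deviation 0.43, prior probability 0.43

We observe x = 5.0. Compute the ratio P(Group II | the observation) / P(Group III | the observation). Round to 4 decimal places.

Posterior odds = (w_i f_i(x)) / (w_j f_j(x)); the normalising sum cancels.
Evaluate each component's likelihood at the observed value:
  f_I = 3.54678e-11
  f_II = 0.012272
  f_III = 0.0277317
  f_IV = 5.25039e-09
0.00233168 / 0.00471439 ≈ 0.4946

0.4946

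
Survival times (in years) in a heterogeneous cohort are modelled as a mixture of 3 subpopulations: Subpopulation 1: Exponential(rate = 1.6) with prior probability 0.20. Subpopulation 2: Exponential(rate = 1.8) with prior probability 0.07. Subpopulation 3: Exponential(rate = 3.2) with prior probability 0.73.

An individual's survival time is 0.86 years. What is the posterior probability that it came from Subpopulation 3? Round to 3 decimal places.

Apply Bayes' rule: the posterior for each component is proportional to its prior times its likelihood at x.
Exponential densities:
  L_1 = 1.6·e^(−1.6·0.86) = 1.6·e^(−1.3760) = 0.404139
  L_2 = 1.8·e^(−1.8·0.86) = 1.8·e^(−1.5480) = 0.382811
  L_3 = 3.2·e^(−3.2·0.86) = 3.2·e^(−2.7520) = 0.20416
Multiply by the mixture weights:
  P(Z=1)·L_1 = 0.20 × 0.404139 = 0.0808278
  P(Z=2)·L_2 = 0.07 × 0.382811 = 0.0267968
  P(Z=3)·L_3 = 0.73 × 0.20416 = 0.149037
Marginal: 0.0808278 + 0.0267968 + 0.149037 = 0.256662
P(Subpopulation 3 | data) = 0.149037 / 0.256662 ≈ 0.581

0.581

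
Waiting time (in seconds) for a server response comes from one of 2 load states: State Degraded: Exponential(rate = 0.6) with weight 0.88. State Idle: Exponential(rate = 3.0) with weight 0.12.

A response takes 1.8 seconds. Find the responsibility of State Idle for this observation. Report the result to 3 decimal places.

Apply Bayes' rule: the posterior for each component is proportional to its prior times its likelihood at x.
Component likelihoods at x = 1.8 seconds:
  L_Degraded = 0.203757
  L_Idle = 0.0135497
Prior × likelihood for each component:
  w_Degraded·L_Degraded = 0.88 × 0.203757 = 0.179306
  w_Idle·L_Idle = 0.12 × 0.0135497 = 0.00162597
Sum: 0.179306 + 0.00162597 = 0.180932
P(State Idle | 1.8 seconds) ≈ 0.009

0.009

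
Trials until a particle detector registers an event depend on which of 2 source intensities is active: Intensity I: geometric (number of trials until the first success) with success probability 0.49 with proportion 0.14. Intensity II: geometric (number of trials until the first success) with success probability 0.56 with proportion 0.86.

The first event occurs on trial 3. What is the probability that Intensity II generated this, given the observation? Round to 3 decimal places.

P(component k | x) = π_k·f_k(x) / marginal(x), where marginal(x) = Σ_j π_j·f_j(x).
Geometric probabilities:
  L_I = 0.127449
  L_II = 0.108416
Unnormalised posteriors:
  π_I·L_I = 0.14 × 0.127449 = 0.0178429
  π_II·L_II = 0.86 × 0.108416 = 0.0932378
Normaliser: 0.0178429 + 0.0932378 = 0.111081
P(Intensity II | 3) ≈ 0.839

0.839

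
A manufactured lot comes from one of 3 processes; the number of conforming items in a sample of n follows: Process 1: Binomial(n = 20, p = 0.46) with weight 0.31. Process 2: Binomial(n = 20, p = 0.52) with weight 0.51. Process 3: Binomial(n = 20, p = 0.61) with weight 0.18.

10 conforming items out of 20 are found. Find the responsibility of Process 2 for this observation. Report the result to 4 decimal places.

The responsibility of component k is π_k f_k(x) divided by Σ_j π_j f_j(x).
Binomial probabilities:
  L_1 = 0.16524
  L_2 = 0.173398
  L_3 = 0.107286
Multiply by the mixture weights:
  π_1·L_1 = 0.31 × 0.16524 = 0.0512243
  π_2·L_2 = 0.51 × 0.173398 = 0.088433
  π_3·L_3 = 0.18 × 0.107286 = 0.0193115
Marginal: 0.0512243 + 0.088433 + 0.0193115 = 0.158969
P(Process 2 | x) ≈ 0.5563

0.5563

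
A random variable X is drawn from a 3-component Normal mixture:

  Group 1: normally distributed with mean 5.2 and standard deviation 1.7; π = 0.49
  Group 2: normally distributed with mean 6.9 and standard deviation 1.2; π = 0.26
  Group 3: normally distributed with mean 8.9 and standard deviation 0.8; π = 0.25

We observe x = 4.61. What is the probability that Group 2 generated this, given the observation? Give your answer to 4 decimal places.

0.1145

By Bayes' theorem, P(k | x) = w_k f_k(x) / Σ_j w_j f_j(x).
Normal densities:
  f_1 = 0.220956
  f_2 = 0.053819
  f_3 = 2.84083e-07
Prior × likelihood for each component:
  w_1·f_1 = 0.49 × 0.220956 = 0.108268
  w_2·f_2 = 0.26 × 0.053819 = 0.0139929
  w_3·f_3 = 0.25 × 2.84083e-07 = 7.10208e-08
Marginal: 0.108268 + 0.0139929 + 7.10208e-08 = 0.122261
P(Group 2 | x) = 0.0139929 / 0.122261 ≈ 0.1145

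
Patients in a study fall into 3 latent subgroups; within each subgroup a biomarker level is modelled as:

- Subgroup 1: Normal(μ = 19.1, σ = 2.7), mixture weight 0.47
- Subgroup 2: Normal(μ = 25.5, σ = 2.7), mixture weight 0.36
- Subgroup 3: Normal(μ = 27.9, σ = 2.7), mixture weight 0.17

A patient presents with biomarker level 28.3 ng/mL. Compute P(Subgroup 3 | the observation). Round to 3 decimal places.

P(component k | x) = w_k·f_k(x) / marginal(x), where marginal(x) = Σ_j w_j·f_j(x).
Component likelihoods at x = 28.3 ng/mL:
  L_1 = (1/(2.7·√(2π)))·exp(−(28.3−19.1)²/(2·2.7²)) = 0.147756·exp(-5.80521) = 0.000445015
  L_2 = (1/(2.7·√(2π)))·exp(−(28.3−25.5)²/(2·2.7²)) = 0.147756·exp(-0.53772) = 0.0863011
  L_3 = (1/(2.7·√(2π)))·exp(−(28.3−27.9)²/(2·2.7²)) = 0.147756·exp(-0.01097) = 0.146144
Unnormalised posteriors:
  w_1·L_1 = 0.47 × 0.000445015 = 0.000209157
  w_2·L_2 = 0.36 × 0.0863011 = 0.0310684
  w_3·L_3 = 0.17 × 0.146144 = 0.0248444
Normaliser: 0.000209157 + 0.0310684 + 0.0248444 = 0.056122
So the posterior for Subgroup 3 is 0.0248444 / 0.056122 ≈ 0.443.

0.443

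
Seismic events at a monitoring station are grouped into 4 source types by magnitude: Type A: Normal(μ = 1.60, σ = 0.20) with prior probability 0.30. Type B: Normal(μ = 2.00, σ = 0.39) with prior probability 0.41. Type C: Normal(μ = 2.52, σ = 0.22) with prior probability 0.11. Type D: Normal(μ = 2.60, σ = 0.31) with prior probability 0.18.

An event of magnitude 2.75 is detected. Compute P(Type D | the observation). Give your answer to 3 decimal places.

0.532

The responsibility of component k is P(Z=k) f_k(x) divided by Σ_j P(Z=j) f_j(x).
Evaluate each component's likelihood at the observed value:
  p_A = 1.31962e-07
  p_B = 0.160985
  p_C = 1.04991
  p_D = 1.14474
Prior × likelihood for each component:
  P(Z=A)·p_A = 0.30 × 1.31962e-07 = 3.95886e-08
  P(Z=B)·p_B = 0.41 × 0.160985 = 0.066004
  P(Z=C)·p_C = 0.11 × 1.04991 = 0.11549
  P(Z=D)·p_D = 0.18 × 1.14474 = 0.206053
Marginal: 3.95886e-08 + 0.066004 + 0.11549 + 0.206053 = 0.387547
P(Type D | 2.75) = 0.206053 / 0.387547 ≈ 0.532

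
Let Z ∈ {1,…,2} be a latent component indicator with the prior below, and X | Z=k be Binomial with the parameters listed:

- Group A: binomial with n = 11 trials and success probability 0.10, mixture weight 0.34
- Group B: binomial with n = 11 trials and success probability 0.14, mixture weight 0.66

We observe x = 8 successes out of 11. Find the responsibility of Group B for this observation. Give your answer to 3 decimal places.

The responsibility of component k is π_k f_k(x) divided by Σ_j π_j f_j(x).
Binomial probabilities:
  p_A = 1.20285e-06
  p_B = 1.54883e-05
Unnormalised posteriors:
  π_A·p_A = 0.34 × 1.20285e-06 = 4.08969e-07
  π_B·p_B = 0.66 × 1.54883e-05 = 1.02223e-05
Evidence: 4.08969e-07 + 1.02223e-05 = 1.06312e-05
P(Group B | the observation) ≈ 0.962

0.962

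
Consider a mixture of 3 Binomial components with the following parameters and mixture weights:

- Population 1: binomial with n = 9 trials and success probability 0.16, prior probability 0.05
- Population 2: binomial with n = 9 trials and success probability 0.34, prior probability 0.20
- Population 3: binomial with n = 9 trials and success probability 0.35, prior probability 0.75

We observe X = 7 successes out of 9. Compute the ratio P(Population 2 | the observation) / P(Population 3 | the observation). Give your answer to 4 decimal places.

0.2244

The posterior odds equal the prior odds times the likelihood ratio: (π_i/π_j)·(f_i(x)/f_j(x)).
Binomial probabilities:
  f_1 = C(9,7)·0.16^7·0.84^2 = 36·2.68435e-06·0.7056 = 6.81869e-05
  f_2 = C(9,7)·0.34^7·0.66^2 = 36·0.000525234·0.4356 = 0.0082365
  f_3 = C(9,7)·0.35^7·0.65^2 = 36·0.000643393·0.4225 = 0.00978601
Odds = (0.20/0.75) × (0.0082365/0.00978601) = 0.266667 × 0.841661 ≈ 0.2244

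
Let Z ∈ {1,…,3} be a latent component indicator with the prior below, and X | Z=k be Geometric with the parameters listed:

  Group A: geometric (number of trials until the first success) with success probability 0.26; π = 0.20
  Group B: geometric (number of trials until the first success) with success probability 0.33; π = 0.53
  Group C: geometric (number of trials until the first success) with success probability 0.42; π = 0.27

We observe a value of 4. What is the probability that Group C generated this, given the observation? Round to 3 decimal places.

0.231

Apply Bayes' rule: the posterior for each component is proportional to its prior times its likelihood at x.
Evaluate each component's likelihood at the observed value:
  p_A = 0.26·(1−0.26)^3 = 0.26·0.405224 = 0.105358
  p_B = 0.33·(1−0.33)^3 = 0.33·0.300763 = 0.0992518
  p_C = 0.42·(1−0.42)^3 = 0.42·0.195112 = 0.081947
Multiply by the mixture weights:
  π_A·p_A = 0.20 × 0.105358 = 0.0210716
  π_B·p_B = 0.53 × 0.0992518 = 0.0526034
  π_C·p_C = 0.27 × 0.081947 = 0.0221257
Marginal: 0.0210716 + 0.0526034 + 0.0221257 = 0.0958008
P(Group C | 4) ≈ 0.231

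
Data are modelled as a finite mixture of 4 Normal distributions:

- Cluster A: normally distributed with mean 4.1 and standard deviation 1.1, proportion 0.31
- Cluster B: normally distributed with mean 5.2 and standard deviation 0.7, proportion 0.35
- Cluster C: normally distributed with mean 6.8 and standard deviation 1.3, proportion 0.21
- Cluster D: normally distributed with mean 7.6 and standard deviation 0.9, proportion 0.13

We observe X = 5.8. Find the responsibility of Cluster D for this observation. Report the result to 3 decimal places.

Posterior ∝ prior × likelihood, so P(k | x) ∝ π_k f_k(x); normalise over all components.
Component likelihoods at x = 5.8:
  f_A = (1/(1.1·√(2π)))·exp(−(5.8−4.1)²/(2·1.1²)) = 0.362675·exp(-1.19421) = 0.109869
  f_B = (1/(0.7·√(2π)))·exp(−(5.8−5.2)²/(2·0.7²)) = 0.569918·exp(-0.36735) = 0.394707
  f_C = (1/(1.3·√(2π)))·exp(−(5.8−6.8)²/(2·1.3²)) = 0.306879·exp(-0.29586) = 0.228285
  f_D = (1/(0.9·√(2π)))·exp(−(5.8−7.6)²/(2·0.9²)) = 0.443269·exp(-2.00000) = 0.05999
Prior × likelihood for each component:
  π_A·f_A = 0.31 × 0.109869 = 0.0340595
  π_B·f_B = 0.35 × 0.394707 = 0.138148
  π_C·f_C = 0.21 × 0.228285 = 0.0479398
  π_D·f_D = 0.13 × 0.05999 = 0.0077987
Denominator: 0.0340595 + 0.138148 + 0.0479398 + 0.0077987 = 0.227946
So the posterior for Cluster D is 0.0077987 / 0.227946 ≈ 0.034.

0.034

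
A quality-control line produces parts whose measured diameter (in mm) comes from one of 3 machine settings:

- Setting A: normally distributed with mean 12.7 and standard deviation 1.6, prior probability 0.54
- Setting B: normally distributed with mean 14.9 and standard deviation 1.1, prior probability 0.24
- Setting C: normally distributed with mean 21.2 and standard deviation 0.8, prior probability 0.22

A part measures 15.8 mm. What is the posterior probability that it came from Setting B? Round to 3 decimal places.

0.751

The responsibility of component k is P(Z=k) f_k(x) divided by Σ_j P(Z=j) f_j(x).
Normal densities:
  p_A = (1/(1.6·√(2π)))·exp(−(15.8−12.7)²/(2·1.6²)) = 0.249339·exp(-1.87695) = 0.0381628
  p_B = (1/(1.1·√(2π)))·exp(−(15.8−14.9)²/(2·1.1²)) = 0.362675·exp(-0.33471) = 0.25951
  p_C = (1/(0.8·√(2π)))·exp(−(15.8−21.2)²/(2·0.8²)) = 0.498678·exp(-22.78125) = 6.36867e-11
Multiply by the mixture weights:
  P(Z=A)·p_A = 0.54 × 0.0381628 = 0.0206079
  P(Z=B)·p_B = 0.24 × 0.25951 = 0.0622824
  P(Z=C)·p_C = 0.22 × 6.36867e-11 = 1.40111e-11
Evidence: 0.0206079 + 0.0622824 + 1.40111e-11 = 0.0828903
P(Setting B | the observation) ≈ 0.751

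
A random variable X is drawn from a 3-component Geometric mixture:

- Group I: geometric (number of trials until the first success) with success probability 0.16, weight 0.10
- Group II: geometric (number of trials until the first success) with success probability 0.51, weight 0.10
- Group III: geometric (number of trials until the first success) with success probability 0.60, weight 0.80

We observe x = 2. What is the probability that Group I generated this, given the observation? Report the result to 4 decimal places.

0.0583

By Bayes' theorem, P(k | x) = π_k f_k(x) / Σ_j π_j f_j(x).
Evaluate each component's likelihood at the observed value:
  L_I = 0.1344
  L_II = 0.2499
  L_III = 0.24
Weight by the priors:
  π_I·L_I = 0.10 × 0.1344 = 0.01344
  π_II·L_II = 0.10 × 0.2499 = 0.02499
  π_III·L_III = 0.80 × 0.24 = 0.192
Evidence: 0.01344 + 0.02499 + 0.192 = 0.23043
P(Group I | data) ≈ 0.0583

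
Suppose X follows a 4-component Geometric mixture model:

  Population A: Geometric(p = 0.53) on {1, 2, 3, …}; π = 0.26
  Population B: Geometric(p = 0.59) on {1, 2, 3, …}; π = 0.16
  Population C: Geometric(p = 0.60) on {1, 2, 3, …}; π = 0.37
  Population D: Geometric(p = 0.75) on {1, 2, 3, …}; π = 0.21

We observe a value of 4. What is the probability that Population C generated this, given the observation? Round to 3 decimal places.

By Bayes' theorem, P(k | x) = w_k f_k(x) / Σ_j w_j f_j(x).
Evaluate each component's likelihood at the observed value:
  f_A = 0.53·(1−0.53)^3 = 0.53·0.103823 = 0.0550262
  f_B = 0.59·(1−0.59)^3 = 0.59·0.068921 = 0.0406634
  f_C = 0.60·(1−0.60)^3 = 0.60·0.064 = 0.0384
  f_D = 0.75·(1−0.75)^3 = 0.75·0.015625 = 0.0117188
Unnormalised posteriors:
  w_A·f_A = 0.26 × 0.0550262 = 0.0143068
  w_B·f_B = 0.16 × 0.0406634 = 0.00650614
  w_C·f_C = 0.37 × 0.0384 = 0.014208
  w_D·f_D = 0.21 × 0.0117188 = 0.00246094
Denominator: 0.0143068 + 0.00650614 + 0.014208 + 0.00246094 = 0.0374819
Responsibility of Population C: 0.014208 / 0.0374819 ≈ 0.379

0.379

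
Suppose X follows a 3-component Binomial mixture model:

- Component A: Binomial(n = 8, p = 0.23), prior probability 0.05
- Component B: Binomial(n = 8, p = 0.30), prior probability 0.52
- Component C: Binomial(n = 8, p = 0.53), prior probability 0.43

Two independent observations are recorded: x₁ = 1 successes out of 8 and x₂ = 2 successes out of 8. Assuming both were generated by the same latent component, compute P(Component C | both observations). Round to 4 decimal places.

Posterior ∝ prior × likelihood, so P(k | x) ∝ π_k f_k(x); normalise over all components.
Since both observations come from the same component, the likelihood for component k is f_k(x₁)·f_k(x₂).
  p_A = [C(8,1)·0.23^1·0.77^7 = 8·0.23·0.160485 = 0.295293] × [0.308715] = 0.0911614
  p_B = [C(8,1)·0.30^1·0.70^7 = 8·0.3·0.0823543 = 0.19765] × [0.296475] = 0.0585985
  p_C = [C(8,1)·0.53^1·0.47^7 = 8·0.53·0.00506623 = 0.0214808] × [0.0847807] = 0.00182116
Prior × likelihood for each component:
  π_A·p_A = 0.05 × 0.0911614 = 0.00455807
  π_B·p_B = 0.52 × 0.0585985 = 0.0304712
  π_C·p_C = 0.43 × 0.00182116 = 0.000783098
Evidence: 0.00455807 + 0.0304712 + 0.000783098 = 0.0358124
P(Component C | x₁, x₂) = 0.000783098 / 0.0358124 ≈ 0.0219

0.0219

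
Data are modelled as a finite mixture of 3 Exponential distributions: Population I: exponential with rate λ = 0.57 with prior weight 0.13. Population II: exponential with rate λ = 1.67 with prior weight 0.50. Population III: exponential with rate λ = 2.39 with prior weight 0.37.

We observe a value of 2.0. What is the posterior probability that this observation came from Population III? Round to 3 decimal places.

The responsibility of component k is w_k f_k(x) divided by Σ_j w_j f_j(x).
Evaluate each component's likelihood at the observed value:
  p_I = 0.182297
  p_II = 0.0591797
  p_III = 0.0200664
Unnormalised posteriors:
  w_I·p_I = 0.13 × 0.182297 = 0.0236986
  w_II·p_II = 0.50 × 0.0591797 = 0.0295899
  w_III·p_III = 0.37 × 0.0200664 = 0.00742458
Sum: 0.0236986 + 0.0295899 + 0.00742458 = 0.060713
P(Population III | the observation) = 0.00742458 / 0.060713 ≈ 0.122

0.122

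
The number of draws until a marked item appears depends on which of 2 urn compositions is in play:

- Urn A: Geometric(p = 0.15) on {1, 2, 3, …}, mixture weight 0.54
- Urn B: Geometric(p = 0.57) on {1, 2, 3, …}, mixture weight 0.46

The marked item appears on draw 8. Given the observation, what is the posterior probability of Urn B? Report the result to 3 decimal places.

Posterior ∝ prior × likelihood, so P(k | x) ∝ π_k f_k(x); normalise over all components.
Geometric probabilities:
  f_A = 0.0480866
  f_B = 0.00154937
Weight by the priors:
  π_A·f_A = 0.54 × 0.0480866 = 0.0259667
  π_B·f_B = 0.46 × 0.00154937 = 0.000712708
Marginal: 0.0259667 + 0.000712708 = 0.0266795
Responsibility of Urn B: 0.000712708 / 0.0266795 ≈ 0.027

0.027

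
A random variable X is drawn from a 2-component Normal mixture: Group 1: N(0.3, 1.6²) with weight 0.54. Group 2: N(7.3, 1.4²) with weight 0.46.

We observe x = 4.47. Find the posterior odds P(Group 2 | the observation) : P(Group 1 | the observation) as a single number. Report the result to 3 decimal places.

The posterior odds equal the prior odds times the likelihood ratio: (π_i/π_j)·(f_i(x)/f_j(x)).
Normal densities:
  L_1 = 0.00835236
  L_2 = 0.0369386
Odds = (0.46/0.54) × (0.0369386/0.00835236) = 0.851852 × 4.42254 ≈ 3.767

3.767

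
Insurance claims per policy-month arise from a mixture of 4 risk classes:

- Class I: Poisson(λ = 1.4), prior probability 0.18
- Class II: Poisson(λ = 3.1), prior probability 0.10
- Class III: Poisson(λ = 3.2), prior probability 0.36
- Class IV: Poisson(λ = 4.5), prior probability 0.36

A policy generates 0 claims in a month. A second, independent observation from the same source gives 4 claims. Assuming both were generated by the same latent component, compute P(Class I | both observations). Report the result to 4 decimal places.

The responsibility of component k is π_k f_k(x) divided by Σ_j π_j f_j(x).
Since both observations come from the same component, the likelihood for component k is f_k(x₁)·f_k(x₂).
  L_I = [0.246597] × [0.039472] = 0.00973366
  L_II = [0.0450492] × [0.17335] = 0.00780926
  L_III = [0.0407622] × [0.178093] = 0.00725945
  L_IV = [0.011109] × [0.189808] = 0.00210857
Multiply by the mixture weights:
  π_I·L_I = 0.18 × 0.00973366 = 0.00175206
  π_II·L_II = 0.10 × 0.00780926 = 0.000780926
  π_III·L_III = 0.36 × 0.00725945 = 0.0026134
  π_IV·L_IV = 0.36 × 0.00210857 = 0.000759086
Denominator: 0.00175206 + 0.000780926 + 0.0026134 + 0.000759086 = 0.00590547
Responsibility of Class I: 0.00175206 / 0.00590547 ≈ 0.2967

0.2967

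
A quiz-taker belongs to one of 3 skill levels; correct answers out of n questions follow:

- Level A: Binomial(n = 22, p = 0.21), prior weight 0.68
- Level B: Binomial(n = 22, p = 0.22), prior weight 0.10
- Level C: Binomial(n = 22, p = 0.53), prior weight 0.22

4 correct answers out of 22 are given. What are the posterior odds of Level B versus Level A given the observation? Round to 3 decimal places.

0.141

Since P(k|x) ∝ P(Z=k) f_k(x), the posterior odds are P(Z=i) f_i(x) / (P(Z=j) f_j(x)).
Evaluate each component's likelihood at the observed value:
  L_A = C(22,4)·0.21^4·0.79^18 = 7315·0.00194481·0.0143644 = 0.204352
  L_B = C(22,4)·0.22^4·0.78^18 = 7315·0.00234256·0.011421 = 0.195708
  L_C = C(22,4)·0.53^4·0.47^18 = 7315·0.0789048·1.25245e-06 = 0.000722902
Odds = (0.10/0.68) × (0.195708/0.204352) = 0.147059 × 0.957698 ≈ 0.141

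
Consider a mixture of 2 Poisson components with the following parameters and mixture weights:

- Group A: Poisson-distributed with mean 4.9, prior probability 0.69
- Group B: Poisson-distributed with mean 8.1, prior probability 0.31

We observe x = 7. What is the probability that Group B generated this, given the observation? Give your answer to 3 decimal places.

0.382

Apply Bayes' rule: the posterior for each component is proportional to its prior times its likelihood at x.
Evaluate each component's likelihood at the observed value:
  f_A = 0.100207
  f_B = 0.137778
Multiply by the mixture weights:
  π_A·f_A = 0.69 × 0.100207 = 0.069143
  π_B·f_B = 0.31 × 0.137778 = 0.0427111
Marginal: 0.069143 + 0.0427111 = 0.111854
Responsibility of Group B: 0.0427111 / 0.111854 ≈ 0.382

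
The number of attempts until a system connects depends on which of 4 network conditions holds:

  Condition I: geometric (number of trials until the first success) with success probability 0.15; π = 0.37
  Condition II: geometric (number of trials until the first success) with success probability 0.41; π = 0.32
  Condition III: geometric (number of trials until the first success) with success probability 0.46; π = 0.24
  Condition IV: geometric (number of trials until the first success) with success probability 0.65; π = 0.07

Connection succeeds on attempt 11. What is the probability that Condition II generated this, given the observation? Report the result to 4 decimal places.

Apply Bayes' rule: the posterior for each component is proportional to its prior times its likelihood at x.
Evaluate each component's likelihood at the observed value:
  p_I = 0.15·(1−0.15)^10 = 0.15·0.196874 = 0.0295312
  p_II = 0.41·(1−0.41)^10 = 0.41·0.00511117 = 0.00209558
  p_III = 0.46·(1−0.46)^10 = 0.46·0.00210833 = 0.00096983
  p_IV = 0.65·(1−0.65)^10 = 0.65·2.75855e-05 = 1.79306e-05
Unnormalised posteriors:
  π_I·p_I = 0.37 × 0.0295312 = 0.0109265
  π_II·p_II = 0.32 × 0.00209558 = 0.000670585
  π_III·p_III = 0.24 × 0.00096983 = 0.000232759
  π_IV·p_IV = 0.07 × 1.79306e-05 = 1.25514e-06
Normaliser: 0.0109265 + 0.000670585 + 0.000232759 + 1.25514e-06 = 0.0118311
Responsibility of Condition II: 0.000670585 / 0.0118311 ≈ 0.0567

0.0567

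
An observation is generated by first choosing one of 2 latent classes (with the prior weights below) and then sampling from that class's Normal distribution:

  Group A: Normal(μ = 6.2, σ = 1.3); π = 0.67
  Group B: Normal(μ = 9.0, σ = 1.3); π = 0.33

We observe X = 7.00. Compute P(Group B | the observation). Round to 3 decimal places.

0.154

Apply Bayes' rule: the posterior for each component is proportional to its prior times its likelihood at x.
Evaluate each component's likelihood at the observed value:
  p_A = 0.253941
  p_B = 0.0939742
Prior × likelihood for each component:
  P(Z=A)·p_A = 0.67 × 0.253941 = 0.170141
  P(Z=B)·p_B = 0.33 × 0.0939742 = 0.0310115
Marginal: 0.170141 + 0.0310115 = 0.201152
P(Group B | x) = 0.0310115 / 0.201152 ≈ 0.154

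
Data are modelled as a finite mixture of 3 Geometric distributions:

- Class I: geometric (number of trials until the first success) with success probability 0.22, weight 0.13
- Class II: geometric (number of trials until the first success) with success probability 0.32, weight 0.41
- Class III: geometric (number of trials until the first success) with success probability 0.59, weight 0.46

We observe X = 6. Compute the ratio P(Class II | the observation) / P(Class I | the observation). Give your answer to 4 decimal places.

Posterior odds = (π_i f_i(x)) / (π_j f_j(x)); the normalising sum cancels.
Evaluate each component's likelihood at the observed value:
  p_I = 0.0635178
  p_II = 0.0465259
  p_III = 0.00683552
Posterior odds = (π_II·p_II) / (π_I·p_I) = (0.41·0.0465259) / (0.13·0.0635178) = 0.0190756 / 0.00825732 ≈ 2.3101

2.3101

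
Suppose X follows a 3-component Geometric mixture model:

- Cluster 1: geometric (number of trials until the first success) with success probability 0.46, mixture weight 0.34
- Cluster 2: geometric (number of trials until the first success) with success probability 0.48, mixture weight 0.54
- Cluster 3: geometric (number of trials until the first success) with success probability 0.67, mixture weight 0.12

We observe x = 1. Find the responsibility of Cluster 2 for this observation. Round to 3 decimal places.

0.523

Posterior ∝ prior × likelihood, so P(k | x) ∝ π_k f_k(x); normalise over all components.
Evaluate each component's likelihood at the observed value:
  f_1 = 0.46
  f_2 = 0.48
  f_3 = 0.67
Unnormalised posteriors:
  π_1·f_1 = 0.34 × 0.46 = 0.1564
  π_2·f_2 = 0.54 × 0.48 = 0.2592
  π_3·f_3 = 0.12 × 0.67 = 0.0804
Marginal: 0.1564 + 0.2592 + 0.0804 = 0.496
P(Cluster 2 | 1) = 0.2592 / 0.496 ≈ 0.523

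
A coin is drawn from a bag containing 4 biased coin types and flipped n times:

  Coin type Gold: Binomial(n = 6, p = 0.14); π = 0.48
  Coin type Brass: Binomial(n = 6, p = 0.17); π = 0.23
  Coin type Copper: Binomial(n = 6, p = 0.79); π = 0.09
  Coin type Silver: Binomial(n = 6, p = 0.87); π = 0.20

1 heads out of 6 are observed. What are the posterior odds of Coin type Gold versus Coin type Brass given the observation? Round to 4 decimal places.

Only the two components matter; the odds are (P(Z=i) f_i(x)) / (P(Z=j) f_j(x)).
Binomial probabilities:
  f_Gold = C(6,1)·0.14^1·0.86^5 = 6·0.14·0.470427 = 0.395159
  f_Brass = C(6,1)·0.17^1·0.83^5 = 6·0.17·0.393904 = 0.401782
  f_Copper = C(6,1)·0.79^1·0.21^5 = 6·0.79·0.00040841 = 0.00193586
  f_Silver = C(6,1)·0.87^1·0.13^5 = 6·0.87·3.71293e-05 = 0.000193815
Posterior odds = (P(Z=Gold)·f_Gold) / (P(Z=Brass)·f_Brass) = (0.48·0.395159) / (0.23·0.401782) = 0.189676 / 0.0924099 ≈ 2.0526

2.0526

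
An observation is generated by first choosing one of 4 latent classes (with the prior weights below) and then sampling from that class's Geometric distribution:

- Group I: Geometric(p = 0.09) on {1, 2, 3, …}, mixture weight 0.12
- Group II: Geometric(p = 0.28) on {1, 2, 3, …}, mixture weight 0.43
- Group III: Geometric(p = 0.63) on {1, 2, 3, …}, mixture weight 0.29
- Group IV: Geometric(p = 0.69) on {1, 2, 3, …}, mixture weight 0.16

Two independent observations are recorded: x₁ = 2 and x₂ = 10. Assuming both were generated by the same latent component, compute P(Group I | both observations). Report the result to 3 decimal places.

0.230

Apply Bayes' rule: the posterior for each component is proportional to its prior times its likelihood at x.
Since both observations come from the same component, the likelihood for component k is f_k(x₁)·f_k(x₂).
  f_I = [0.09·(1−0.09)^1 = 0.09·0.91 = 0.0819] × [0.0385137] = 0.00315427
  f_II = [0.28·(1−0.28)^1 = 0.28·0.72 = 0.2016] × [0.0145596] = 0.00293522
  f_III = [0.63·(1−0.63)^1 = 0.63·0.37 = 0.2331] × [8.18759e-05] = 1.90853e-05
  f_IV = [0.69·(1−0.69)^1 = 0.69·0.31 = 0.2139] × [1.82433e-05] = 3.90225e-06
Prior × likelihood for each component:
  π_I·f_I = 0.12 × 0.00315427 = 0.000378512
  π_II·f_II = 0.43 × 0.00293522 = 0.00126215
  π_III·f_III = 0.29 × 1.90853e-05 = 5.53473e-06
  π_IV·f_IV = 0.16 × 3.90225e-06 = 6.2436e-07
Normaliser: 0.000378512 + 0.00126215 + 5.53473e-06 + 6.2436e-07 = 0.00164682
P(Group I | x) ≈ 0.230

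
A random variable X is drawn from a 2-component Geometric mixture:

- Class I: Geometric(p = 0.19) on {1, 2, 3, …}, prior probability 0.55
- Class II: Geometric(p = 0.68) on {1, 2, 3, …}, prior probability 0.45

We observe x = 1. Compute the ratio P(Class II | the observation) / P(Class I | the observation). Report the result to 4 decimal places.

2.9282

Posterior odds = (P(Z=i) f_i(x)) / (P(Z=j) f_j(x)); the normalising sum cancels.
Evaluate each component's likelihood at the observed value:
  p_I = 0.19·(1−0.19)^0 = 0.19·1 = 0.19
  p_II = 0.68·(1−0.68)^0 = 0.68·1 = 0.68
Odds = (0.45/0.55) × (0.68/0.19) = 0.818182 × 3.57895 ≈ 2.9282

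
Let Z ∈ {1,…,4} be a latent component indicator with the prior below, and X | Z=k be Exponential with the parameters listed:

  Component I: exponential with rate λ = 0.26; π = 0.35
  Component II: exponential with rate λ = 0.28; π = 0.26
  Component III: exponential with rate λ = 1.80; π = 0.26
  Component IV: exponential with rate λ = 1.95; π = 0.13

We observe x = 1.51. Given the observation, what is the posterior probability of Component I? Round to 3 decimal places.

0.401

By Bayes' theorem, P(k | x) = w_k f_k(x) / Σ_j w_j f_j(x).
Evaluate each component's likelihood at the observed value:
  L_I = 0.175578
  L_II = 0.183459
  L_III = 0.118812
  L_IV = 0.102625
Multiply by the mixture weights:
  w_I·L_I = 0.35 × 0.175578 = 0.0614522
  w_II·L_II = 0.26 × 0.183459 = 0.0476993
  w_III·L_III = 0.26 × 0.118812 = 0.0308911
  w_IV·L_IV = 0.13 × 0.102625 = 0.0133413
Denominator: 0.0614522 + 0.0476993 + 0.0308911 + 0.0133413 = 0.153384
P(Component I | x) = 0.0614522 / 0.153384 ≈ 0.401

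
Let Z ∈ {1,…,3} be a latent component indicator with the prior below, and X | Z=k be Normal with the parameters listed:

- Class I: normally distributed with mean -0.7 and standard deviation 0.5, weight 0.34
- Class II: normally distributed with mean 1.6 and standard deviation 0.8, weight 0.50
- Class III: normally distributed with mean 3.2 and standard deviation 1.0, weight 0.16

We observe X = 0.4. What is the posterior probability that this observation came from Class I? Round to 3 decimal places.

The responsibility of component k is π_k f_k(x) divided by Σ_j π_j f_j(x).
Component likelihoods at x = 0.4:
  p_I = 0.0709492
  p_II = 0.161897
  p_III = 0.00791545
Multiply by the mixture weights:
  π_I·p_I = 0.34 × 0.0709492 = 0.0241227
  π_II·p_II = 0.50 × 0.161897 = 0.0809485
  π_III·p_III = 0.16 × 0.00791545 = 0.00126647
Denominator: 0.0241227 + 0.0809485 + 0.00126647 = 0.106338
P(Class I | the observation) = 0.0241227 / 0.106338 ≈ 0.227

0.227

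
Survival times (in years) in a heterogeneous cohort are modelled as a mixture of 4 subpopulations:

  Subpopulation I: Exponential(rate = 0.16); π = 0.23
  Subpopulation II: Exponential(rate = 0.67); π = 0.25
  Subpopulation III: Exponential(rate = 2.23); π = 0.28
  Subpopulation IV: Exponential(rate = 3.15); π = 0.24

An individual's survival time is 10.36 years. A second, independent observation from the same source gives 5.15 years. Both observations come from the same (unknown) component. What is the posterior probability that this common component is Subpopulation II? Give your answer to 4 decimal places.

Apply Bayes' rule: the posterior for each component is proportional to its prior times its likelihood at x.
Since both observations come from the same component, the likelihood for component k is f_k(x₁)·f_k(x₂).
  p_I = [0.16·e^(−0.16·10.36) = 0.16·e^(−1.6576) = 0.0304953] × [0.0701878] = 0.0021404
  p_II = [0.67·e^(−0.67·10.36) = 0.67·e^(−6.9412) = 0.000647963] × [0.0212589] = 1.3775e-05
  p_III = [2.23·e^(−2.23·10.36) = 2.23·e^(−23.1028) = 2.06484e-10] × [2.2943e-05] = 4.73736e-15
  p_IV = [3.15·e^(−3.15·10.36) = 3.15·e^(−32.6340) = 2.11614e-14] × [2.83771e-07] = 6.005e-21
Prior × likelihood for each component:
  w_I·p_I = 0.23 × 0.0021404 = 0.000492292
  w_II·p_II = 0.25 × 1.3775e-05 = 3.44375e-06
  w_III·p_III = 0.28 × 4.73736e-15 = 1.32646e-15
  w_IV·p_IV = 0.24 × 6.005e-21 = 1.4412e-21
Sum: 0.000492292 + 3.44375e-06 + 1.32646e-15 + 1.4412e-21 = 0.000495736
P(Subpopulation II | x) = 3.44375e-06 / 0.000495736 ≈ 0.0069

0.0069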